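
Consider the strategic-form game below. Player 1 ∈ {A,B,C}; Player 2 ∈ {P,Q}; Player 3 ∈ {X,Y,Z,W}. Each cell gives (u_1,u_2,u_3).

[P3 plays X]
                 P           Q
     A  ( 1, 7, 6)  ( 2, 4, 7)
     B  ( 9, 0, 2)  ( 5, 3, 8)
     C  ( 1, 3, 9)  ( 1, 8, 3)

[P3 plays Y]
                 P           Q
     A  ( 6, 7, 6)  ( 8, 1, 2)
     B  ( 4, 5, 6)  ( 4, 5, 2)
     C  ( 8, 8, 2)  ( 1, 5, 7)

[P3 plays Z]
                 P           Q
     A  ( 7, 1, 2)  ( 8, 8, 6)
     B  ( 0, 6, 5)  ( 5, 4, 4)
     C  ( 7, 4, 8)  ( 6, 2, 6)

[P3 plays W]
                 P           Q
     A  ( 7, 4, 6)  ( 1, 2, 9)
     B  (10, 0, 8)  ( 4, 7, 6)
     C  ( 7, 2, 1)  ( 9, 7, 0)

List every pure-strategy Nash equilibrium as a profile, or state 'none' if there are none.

(A,P,X): not NE [P1→B gives 9>1]
(A,P,Y): not NE [P1→C gives 8>6]
(A,P,Z): not NE [P2→Q gives 8>1; P3→W gives 6>2]
(A,P,W): not NE [P1→B gives 10>7]
(A,Q,X): not NE [P1→B gives 5>2; P2→P gives 7>4; P3→W gives 9>7]
(A,Q,Y): not NE [P2→P gives 7>1; P3→W gives 9>2]
(A,Q,Z): not NE [P3→W gives 9>6]
(A,Q,W): not NE [P1→C gives 9>1; P2→P gives 4>2]
(B,P,X): not NE [P2→Q gives 3>0; P3→W gives 8>2]
(B,P,Y): not NE [P1→C gives 8>4; P3→W gives 8>6]
(B,P,Z): not NE [P1→C gives 7>0; P3→W gives 8>5]
(B,P,W): not NE [P2→Q gives 7>0]
(B,Q,X): NE
(B,Q,Y): not NE [P1→A gives 8>4; P3→X gives 8>2]
(B,Q,Z): not NE [P1→A gives 8>5; P2→P gives 6>4; P3→X gives 8>4]
(B,Q,W): not NE [P1→C gives 9>4; P3→X gives 8>6]
(C,P,X): not NE [P1→B gives 9>1; P2→Q gives 8>3]
(C,P,Y): not NE [P3→X gives 9>2]
(C,P,Z): not NE [P3→X gives 9>8]
(C,P,W): not NE [P1→B gives 10>7; P2→Q gives 7>2; P3→X gives 9>1]
(C,Q,X): not NE [P1→B gives 5>1; P3→Y gives 7>3]
(C,Q,Y): not NE [P1→A gives 8>1; P2→P gives 8>5]
(C,Q,Z): not NE [P1→A gives 8>6; P2→P gives 4>2; P3→Y gives 7>6]
(C,Q,W): not NE [P3→Y gives 7>0]

NE set: (B,Q,X)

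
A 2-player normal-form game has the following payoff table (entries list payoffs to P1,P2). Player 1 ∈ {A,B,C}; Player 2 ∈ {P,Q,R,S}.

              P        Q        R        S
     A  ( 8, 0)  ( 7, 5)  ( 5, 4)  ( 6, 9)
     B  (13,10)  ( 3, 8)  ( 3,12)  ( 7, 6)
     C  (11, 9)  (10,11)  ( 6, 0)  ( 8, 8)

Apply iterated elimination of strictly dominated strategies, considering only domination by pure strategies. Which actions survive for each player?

IESDS → P1:{B,C} P2:{P,Q,R}

P1 drop A (C beats it: P:11>8 Q:10>7 R:6>5 S:8>6)
P2 drop S (P beats it: B:10>6 C:9>8)
P1→{B,C} P2→{P,Q,R}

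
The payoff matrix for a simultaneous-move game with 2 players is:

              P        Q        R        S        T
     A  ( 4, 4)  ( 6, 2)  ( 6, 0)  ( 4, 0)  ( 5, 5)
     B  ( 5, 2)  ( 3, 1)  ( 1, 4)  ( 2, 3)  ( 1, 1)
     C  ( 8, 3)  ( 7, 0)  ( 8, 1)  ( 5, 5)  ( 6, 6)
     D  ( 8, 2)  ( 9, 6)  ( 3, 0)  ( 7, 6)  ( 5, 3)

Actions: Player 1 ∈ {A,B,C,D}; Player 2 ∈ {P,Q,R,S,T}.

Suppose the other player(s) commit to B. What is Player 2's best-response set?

u_2(P vs B) = 2
u_2(Q vs B) = 1
u_2(R vs B) = 4
u_2(S vs B) = 3
u_2(T vs B) = 1
max payoff 4 at {R}

argmax u_2 = {R}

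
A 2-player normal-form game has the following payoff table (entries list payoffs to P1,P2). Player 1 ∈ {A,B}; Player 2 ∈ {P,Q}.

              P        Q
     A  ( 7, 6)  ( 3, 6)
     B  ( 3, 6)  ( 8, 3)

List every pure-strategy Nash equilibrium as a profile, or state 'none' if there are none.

(A,P): NE
(A,Q): not NE [P1→B gives 8>3]
(B,P): not NE [P1→A gives 7>3]
(B,Q): not NE [P2→P gives 6>3]

PSNE = {(A,P)}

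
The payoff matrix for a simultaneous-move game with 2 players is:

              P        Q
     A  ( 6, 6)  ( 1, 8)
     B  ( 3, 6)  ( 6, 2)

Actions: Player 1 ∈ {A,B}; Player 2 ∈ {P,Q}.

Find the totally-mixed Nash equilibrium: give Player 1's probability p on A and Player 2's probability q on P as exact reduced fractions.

(p,q) = (2/3, 5/8)

P1 indiff ⇒ q·6+(1-q)·1 = q·3+(1-q)·6 ⇒ q(3) = (1-q)(5) ⇒ q = 5/8
P2 indiff ⇒ p·6+(1-p)·6 = p·8+(1-p)·2 ⇒ p(-2) = (1-p)(-4) ⇒ p = 2/3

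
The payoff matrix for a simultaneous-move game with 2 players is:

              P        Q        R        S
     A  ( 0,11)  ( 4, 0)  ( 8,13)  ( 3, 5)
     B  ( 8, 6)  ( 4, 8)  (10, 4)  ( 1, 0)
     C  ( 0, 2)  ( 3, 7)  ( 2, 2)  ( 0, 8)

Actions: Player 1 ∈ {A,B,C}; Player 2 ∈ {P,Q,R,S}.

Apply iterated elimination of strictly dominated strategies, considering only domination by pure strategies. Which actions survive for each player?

P1 drop C (B beats it: P:8>0 Q:4>3 R:10>2 S:1>0)
P2 drop S (P beats it: A:11>5 B:6>0)
P1→{A,B} P2→{P,Q,R}

Remaining: P1:{A,B} P2:{P,Q,R}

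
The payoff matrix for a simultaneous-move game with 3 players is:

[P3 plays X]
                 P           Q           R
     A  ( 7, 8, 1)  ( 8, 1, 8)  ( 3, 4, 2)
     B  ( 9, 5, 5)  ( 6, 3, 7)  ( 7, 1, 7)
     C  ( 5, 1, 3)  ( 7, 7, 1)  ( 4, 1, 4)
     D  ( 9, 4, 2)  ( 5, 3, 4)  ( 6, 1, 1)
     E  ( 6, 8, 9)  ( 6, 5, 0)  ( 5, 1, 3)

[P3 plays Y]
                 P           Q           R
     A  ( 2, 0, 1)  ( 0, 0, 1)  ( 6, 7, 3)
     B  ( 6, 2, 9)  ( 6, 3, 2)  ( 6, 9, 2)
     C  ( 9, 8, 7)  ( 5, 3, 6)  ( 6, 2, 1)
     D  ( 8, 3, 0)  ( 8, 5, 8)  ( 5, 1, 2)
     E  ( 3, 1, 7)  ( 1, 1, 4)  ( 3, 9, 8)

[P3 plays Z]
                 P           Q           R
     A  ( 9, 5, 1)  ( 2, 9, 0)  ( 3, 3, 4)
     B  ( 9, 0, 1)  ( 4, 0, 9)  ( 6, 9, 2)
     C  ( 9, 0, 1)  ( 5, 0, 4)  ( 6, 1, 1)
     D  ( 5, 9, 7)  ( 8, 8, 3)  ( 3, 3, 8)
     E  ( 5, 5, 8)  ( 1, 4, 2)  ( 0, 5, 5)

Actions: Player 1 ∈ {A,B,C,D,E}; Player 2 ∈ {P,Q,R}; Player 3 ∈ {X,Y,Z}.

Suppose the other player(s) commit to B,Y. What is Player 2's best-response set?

u_2(P vs B,Y) = 2
u_2(Q vs B,Y) = 3
u_2(R vs B,Y) = 9
max payoff 9 at {R}

P2 best: {R}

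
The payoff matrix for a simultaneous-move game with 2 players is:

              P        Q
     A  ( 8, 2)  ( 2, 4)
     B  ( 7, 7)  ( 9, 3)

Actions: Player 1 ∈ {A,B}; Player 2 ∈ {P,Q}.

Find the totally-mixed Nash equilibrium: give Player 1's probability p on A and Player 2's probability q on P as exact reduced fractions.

P1 indiff ⇒ q·8+(1-q)·2 = q·7+(1-q)·9 ⇒ q(1) = (1-q)(7) ⇒ q = 7/8
P2 indiff ⇒ p·2+(1-p)·7 = p·4+(1-p)·3 ⇒ p(-2) = (1-p)(-4) ⇒ p = 2/3

(p,q) = (2/3, 7/8)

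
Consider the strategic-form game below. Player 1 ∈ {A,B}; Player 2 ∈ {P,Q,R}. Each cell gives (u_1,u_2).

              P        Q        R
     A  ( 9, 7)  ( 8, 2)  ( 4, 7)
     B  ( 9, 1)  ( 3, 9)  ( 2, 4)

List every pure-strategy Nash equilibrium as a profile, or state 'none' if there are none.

(A,P): NE
(A,Q): not NE [P2→R gives 7>2]
(A,R): NE
(B,P): not NE [P2→Q gives 9>1]
(B,Q): not NE [P1→A gives 8>3]
(B,R): not NE [P1→A gives 4>2; P2→Q gives 9>4]

PSNE = {(A,P), (A,R)}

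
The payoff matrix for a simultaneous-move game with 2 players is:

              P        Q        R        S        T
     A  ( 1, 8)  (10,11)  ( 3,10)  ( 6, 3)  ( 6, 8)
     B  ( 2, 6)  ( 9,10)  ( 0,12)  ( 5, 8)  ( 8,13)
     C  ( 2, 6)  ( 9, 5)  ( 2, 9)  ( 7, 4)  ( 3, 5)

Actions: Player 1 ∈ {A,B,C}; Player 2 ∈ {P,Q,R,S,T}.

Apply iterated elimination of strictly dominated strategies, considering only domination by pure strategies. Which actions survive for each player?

Survivors P1:{A,B} P2:{Q,R,T}

P2 drop P (R beats it: A:10>8 B:12>6 C:9>6)
P2 drop S (Q beats it: A:11>3 B:10>8 C:5>4)
P1 drop C (A beats it: Q:10>9 R:3>2 T:6>3)
P1→{A,B} P2→{Q,R,T}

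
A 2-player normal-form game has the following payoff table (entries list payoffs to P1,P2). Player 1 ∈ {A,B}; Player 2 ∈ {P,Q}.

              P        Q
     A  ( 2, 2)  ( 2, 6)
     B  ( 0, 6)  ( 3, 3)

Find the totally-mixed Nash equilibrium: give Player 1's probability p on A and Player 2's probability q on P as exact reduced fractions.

P1 indiff ⇒ q·2+(1-q)·2 = q·0+(1-q)·3 ⇒ q(2) = (1-q)(1) ⇒ q = 1/3
P2 indiff ⇒ p·2+(1-p)·6 = p·6+(1-p)·3 ⇒ p(-4) = (1-p)(-3) ⇒ p = 3/7

(p,q) = (3/7, 1/3)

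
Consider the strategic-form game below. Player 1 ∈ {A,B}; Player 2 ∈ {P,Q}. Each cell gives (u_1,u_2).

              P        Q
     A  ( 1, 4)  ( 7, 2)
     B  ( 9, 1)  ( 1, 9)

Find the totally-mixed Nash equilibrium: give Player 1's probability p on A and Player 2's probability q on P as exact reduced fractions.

P1 indiff ⇒ q·1+(1-q)·7 = q·9+(1-q)·1 ⇒ q(-8) = (1-q)(-6) ⇒ q = 3/7
P2 indiff ⇒ p·4+(1-p)·1 = p·2+(1-p)·9 ⇒ p(2) = (1-p)(8) ⇒ p = 4/5

(p,q) = (4/5, 3/7)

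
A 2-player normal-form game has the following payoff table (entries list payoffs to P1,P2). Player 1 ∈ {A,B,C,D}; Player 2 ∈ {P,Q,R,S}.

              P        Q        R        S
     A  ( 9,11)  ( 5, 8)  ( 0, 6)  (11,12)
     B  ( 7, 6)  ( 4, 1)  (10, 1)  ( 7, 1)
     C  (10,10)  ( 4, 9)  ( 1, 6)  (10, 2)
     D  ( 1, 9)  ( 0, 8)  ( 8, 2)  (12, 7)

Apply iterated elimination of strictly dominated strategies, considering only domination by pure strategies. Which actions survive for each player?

IESDS → P1:{A,C,D} P2:{P,S}

P2 drop Q (P beats it: A:11>8 B:6>1 C:10>9 D:9>8)
P2 drop R (P beats it: A:11>6 B:6>1 C:10>6 D:9>2)
P1 drop B (A beats it: P:9>7 S:11>7)
P1→{A,C,D} P2→{P,S}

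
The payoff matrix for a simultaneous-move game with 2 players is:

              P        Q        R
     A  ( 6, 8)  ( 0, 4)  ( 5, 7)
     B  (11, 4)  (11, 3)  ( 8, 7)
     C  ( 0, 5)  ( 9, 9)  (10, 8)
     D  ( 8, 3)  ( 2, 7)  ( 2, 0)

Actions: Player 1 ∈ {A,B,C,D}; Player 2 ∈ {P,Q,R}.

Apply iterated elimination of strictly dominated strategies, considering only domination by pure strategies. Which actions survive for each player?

P1 drop A (B beats it: P:11>6 Q:11>0 R:8>5)
P1 drop D (B beats it: P:11>8 Q:11>2 R:8>2)
P2 drop P (R beats it: B:7>4 C:8>5)
P1→{B,C} P2→{Q,R}

IESDS → P1:{B,C} P2:{Q,R}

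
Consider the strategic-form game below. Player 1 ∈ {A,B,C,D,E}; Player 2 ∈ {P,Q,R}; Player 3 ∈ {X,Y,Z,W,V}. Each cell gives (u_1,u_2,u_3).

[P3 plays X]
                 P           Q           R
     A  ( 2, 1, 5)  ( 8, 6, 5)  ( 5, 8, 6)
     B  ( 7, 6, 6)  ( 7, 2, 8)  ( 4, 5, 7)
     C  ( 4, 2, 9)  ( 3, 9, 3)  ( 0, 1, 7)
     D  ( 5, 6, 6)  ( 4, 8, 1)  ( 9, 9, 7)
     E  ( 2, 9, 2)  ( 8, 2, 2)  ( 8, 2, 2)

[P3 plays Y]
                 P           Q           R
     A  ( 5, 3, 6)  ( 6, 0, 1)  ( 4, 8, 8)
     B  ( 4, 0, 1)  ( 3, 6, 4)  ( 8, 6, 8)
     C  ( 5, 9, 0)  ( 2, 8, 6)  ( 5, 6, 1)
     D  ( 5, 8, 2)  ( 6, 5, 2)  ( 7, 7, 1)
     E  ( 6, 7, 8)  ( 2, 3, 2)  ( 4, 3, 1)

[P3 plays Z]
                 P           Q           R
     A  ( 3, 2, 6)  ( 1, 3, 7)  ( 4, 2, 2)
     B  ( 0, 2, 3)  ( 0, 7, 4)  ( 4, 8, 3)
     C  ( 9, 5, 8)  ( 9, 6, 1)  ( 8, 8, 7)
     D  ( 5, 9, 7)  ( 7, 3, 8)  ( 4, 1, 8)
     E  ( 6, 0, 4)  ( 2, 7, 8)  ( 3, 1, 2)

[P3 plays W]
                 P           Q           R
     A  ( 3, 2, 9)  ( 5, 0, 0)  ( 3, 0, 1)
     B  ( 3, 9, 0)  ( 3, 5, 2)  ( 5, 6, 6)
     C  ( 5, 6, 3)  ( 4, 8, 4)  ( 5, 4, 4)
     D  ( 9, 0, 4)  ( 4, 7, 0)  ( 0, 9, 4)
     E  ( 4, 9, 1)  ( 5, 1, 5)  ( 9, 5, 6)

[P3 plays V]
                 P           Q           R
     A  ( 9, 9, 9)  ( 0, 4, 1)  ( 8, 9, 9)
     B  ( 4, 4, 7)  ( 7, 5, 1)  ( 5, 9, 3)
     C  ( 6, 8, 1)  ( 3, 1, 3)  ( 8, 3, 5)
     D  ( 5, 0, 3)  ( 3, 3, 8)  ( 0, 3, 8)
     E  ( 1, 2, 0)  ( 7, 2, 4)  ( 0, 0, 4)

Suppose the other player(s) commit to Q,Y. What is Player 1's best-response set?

u_1(A vs Q,Y) = 6
u_1(B vs Q,Y) = 3
u_1(C vs Q,Y) = 2
u_1(D vs Q,Y) = 6
u_1(E vs Q,Y) = 2
max payoff 6 at {A,D}

argmax u_1 = {A,D}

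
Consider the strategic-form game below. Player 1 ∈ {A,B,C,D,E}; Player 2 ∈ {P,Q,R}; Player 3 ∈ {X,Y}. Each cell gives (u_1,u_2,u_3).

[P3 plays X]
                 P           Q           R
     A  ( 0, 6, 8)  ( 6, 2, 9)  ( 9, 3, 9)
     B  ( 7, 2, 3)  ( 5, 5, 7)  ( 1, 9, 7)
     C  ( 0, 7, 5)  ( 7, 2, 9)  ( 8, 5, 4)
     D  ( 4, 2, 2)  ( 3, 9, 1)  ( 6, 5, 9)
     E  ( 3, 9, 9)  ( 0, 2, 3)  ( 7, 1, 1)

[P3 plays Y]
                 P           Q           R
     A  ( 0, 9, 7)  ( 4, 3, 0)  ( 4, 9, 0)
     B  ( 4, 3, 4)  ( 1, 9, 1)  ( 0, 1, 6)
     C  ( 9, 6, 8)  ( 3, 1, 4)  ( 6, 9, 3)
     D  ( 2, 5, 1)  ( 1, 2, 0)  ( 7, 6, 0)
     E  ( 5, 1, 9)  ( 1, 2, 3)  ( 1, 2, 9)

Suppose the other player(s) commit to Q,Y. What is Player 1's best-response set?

u_1(A vs Q,Y) = 4
u_1(B vs Q,Y) = 1
u_1(C vs Q,Y) = 3
u_1(D vs Q,Y) = 1
u_1(E vs Q,Y) = 1
max payoff 4 at {A}

P1 best: {A}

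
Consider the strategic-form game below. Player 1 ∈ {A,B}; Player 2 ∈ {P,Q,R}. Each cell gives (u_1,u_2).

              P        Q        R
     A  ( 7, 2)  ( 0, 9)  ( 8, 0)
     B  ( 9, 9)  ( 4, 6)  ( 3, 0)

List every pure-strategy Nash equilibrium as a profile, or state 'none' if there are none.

(A,P): not NE [P1→B gives 9>7; P2→Q gives 9>2]
(A,Q): not NE [P1→B gives 4>0]
(A,R): not NE [P2→Q gives 9>0]
(B,P): NE
(B,Q): not NE [P2→P gives 9>6]
(B,R): not NE [P1→A gives 8>3; P2→P gives 9>0]

NE set: (B,P)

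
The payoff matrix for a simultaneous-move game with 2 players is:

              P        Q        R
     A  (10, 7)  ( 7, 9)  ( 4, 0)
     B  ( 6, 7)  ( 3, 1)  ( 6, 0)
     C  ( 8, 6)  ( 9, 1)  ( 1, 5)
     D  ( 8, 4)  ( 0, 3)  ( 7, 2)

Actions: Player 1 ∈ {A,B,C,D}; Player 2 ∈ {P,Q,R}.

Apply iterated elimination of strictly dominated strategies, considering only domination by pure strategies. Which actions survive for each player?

P2 drop R (P beats it: A:7>0 B:7>0 C:6>5 D:4>2)
P1 drop B (A beats it: P:10>6 Q:7>3)
P1 drop D (A beats it: P:10>8 Q:7>0)
P1→{A,C} P2→{P,Q}

Remaining: P1:{A,C} P2:{P,Q}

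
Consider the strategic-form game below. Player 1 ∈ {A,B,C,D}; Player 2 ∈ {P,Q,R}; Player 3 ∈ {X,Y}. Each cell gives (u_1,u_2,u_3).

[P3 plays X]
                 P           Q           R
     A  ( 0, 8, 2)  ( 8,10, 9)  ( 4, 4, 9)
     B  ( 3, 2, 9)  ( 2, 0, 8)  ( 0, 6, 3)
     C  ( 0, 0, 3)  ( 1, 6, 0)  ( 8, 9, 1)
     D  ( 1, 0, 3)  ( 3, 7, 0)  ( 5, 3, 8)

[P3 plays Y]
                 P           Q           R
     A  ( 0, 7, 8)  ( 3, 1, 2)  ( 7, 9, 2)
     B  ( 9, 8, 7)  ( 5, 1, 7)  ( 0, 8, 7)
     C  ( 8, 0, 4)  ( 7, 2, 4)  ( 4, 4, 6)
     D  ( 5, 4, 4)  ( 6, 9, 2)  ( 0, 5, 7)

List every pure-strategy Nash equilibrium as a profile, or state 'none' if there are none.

(A,P,X): not NE [P1→B gives 3>0; P2→Q gives 10>8; P3→Y gives 8>2]
(A,P,Y): not NE [P1→B gives 9>0; P2→R gives 9>7]
(A,Q,X): NE
(A,Q,Y): not NE [P1→C gives 7>3; P2→R gives 9>1; P3→X gives 9>2]
(A,R,X): not NE [P1→C gives 8>4; P2→Q gives 10>4]
(A,R,Y): not NE [P3→X gives 9>2]
(B,P,X): not NE [P2→R gives 6>2]
(B,P,Y): not NE [P3→X gives 9>7]
(B,Q,X): not NE [P1→A gives 8>2; P2→R gives 6>0]
(B,Q,Y): not NE [P1→C gives 7>5; P2→R gives 8>1; P3→X gives 8>7]
(B,R,X): not NE [P1→C gives 8>0; P3→Y gives 7>3]
(B,R,Y): not NE [P1→A gives 7>0]
(C,P,X): not NE [P1→B gives 3>0; P2→R gives 9>0; P3→Y gives 4>3]
(C,P,Y): not NE [P1→B gives 9>8; P2→R gives 4>0]
(C,Q,X): not NE [P1→A gives 8>1; P2→R gives 9>6; P3→Y gives 4>0]
(C,Q,Y): not NE [P2→R gives 4>2]
(C,R,X): not NE [P3→Y gives 6>1]
(C,R,Y): not NE [P1→A gives 7>4]
(D,P,X): not NE [P1→B gives 3>1; P2→Q gives 7>0; P3→Y gives 4>3]
(D,P,Y): not NE [P1→B gives 9>5; P2→Q gives 9>4]
(D,Q,X): not NE [P1→A gives 8>3; P3→Y gives 2>0]
(D,Q,Y): not NE [P1→C gives 7>6]
(D,R,X): not NE [P1→C gives 8>5; P2→Q gives 7>3]
(D,R,Y): not NE [P1→A gives 7>0; P2→Q gives 9>5; P3→X gives 8>7]

Nash profiles: (A,Q,X)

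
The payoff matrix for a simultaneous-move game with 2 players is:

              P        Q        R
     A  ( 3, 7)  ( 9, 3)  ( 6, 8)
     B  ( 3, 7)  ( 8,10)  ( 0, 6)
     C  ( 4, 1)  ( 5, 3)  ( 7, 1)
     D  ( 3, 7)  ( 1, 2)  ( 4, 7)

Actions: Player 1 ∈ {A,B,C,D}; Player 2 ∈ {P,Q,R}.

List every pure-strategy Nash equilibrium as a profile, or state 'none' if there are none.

(A,P): not NE [P1→C gives 4>3; P2→R gives 8>7]
(A,Q): not NE [P2→R gives 8>3]
(A,R): not NE [P1→C gives 7>6]
(B,P): not NE [P1→C gives 4>3; P2→Q gives 10>7]
(B,Q): not NE [P1→A gives 9>8]
(B,R): not NE [P1→C gives 7>0; P2→Q gives 10>6]
(C,P): not NE [P2→Q gives 3>1]
(C,Q): not NE [P1→A gives 9>5]
(C,R): not NE [P2→Q gives 3>1]
(D,P): not NE [P1→C gives 4>3]
(D,Q): not NE [P1→A gives 9>1; P2→R gives 7>2]
(D,R): not NE [P1→C gives 7>4]

Equilibria: none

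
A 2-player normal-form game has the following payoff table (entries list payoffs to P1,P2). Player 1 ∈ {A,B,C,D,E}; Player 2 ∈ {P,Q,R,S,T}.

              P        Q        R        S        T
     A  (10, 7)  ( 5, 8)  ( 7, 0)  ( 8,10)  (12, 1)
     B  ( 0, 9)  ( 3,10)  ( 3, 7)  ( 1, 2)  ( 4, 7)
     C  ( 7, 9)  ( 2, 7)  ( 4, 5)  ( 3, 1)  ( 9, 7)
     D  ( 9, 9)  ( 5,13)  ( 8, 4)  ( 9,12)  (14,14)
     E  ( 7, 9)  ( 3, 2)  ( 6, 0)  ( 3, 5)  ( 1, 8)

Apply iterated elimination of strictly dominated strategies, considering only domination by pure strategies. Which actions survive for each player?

Survivors P1:{A,D} P2:{Q,S,T}

P1 drop B (A beats it: P:10>0 Q:5>3 R:7>3 S:8>1 T:12>4)
P1 drop C (A beats it: P:10>7 Q:5>2 R:7>4 S:8>3 T:12>9)
P1 drop E (A beats it: P:10>7 Q:5>3 R:7>6 S:8>3 T:12>1)
P2 drop P (Q beats it: A:8>7 D:13>9)
P2 drop R (Q beats it: A:8>0 D:13>4)
P1→{A,D} P2→{Q,S,T}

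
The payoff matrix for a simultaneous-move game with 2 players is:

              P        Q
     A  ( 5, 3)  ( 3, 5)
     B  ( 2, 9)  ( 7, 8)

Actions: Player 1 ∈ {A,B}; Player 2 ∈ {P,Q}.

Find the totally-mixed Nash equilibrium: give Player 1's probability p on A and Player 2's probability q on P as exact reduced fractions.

P1 mixes 1/3 on A; P2 mixes 4/7 on P

P1 indiff ⇒ q·5+(1-q)·3 = q·2+(1-q)·7 ⇒ q(3) = (1-q)(4) ⇒ q = 4/7
P2 indiff ⇒ p·3+(1-p)·9 = p·5+(1-p)·8 ⇒ p(-2) = (1-p)(-1) ⇒ p = 1/3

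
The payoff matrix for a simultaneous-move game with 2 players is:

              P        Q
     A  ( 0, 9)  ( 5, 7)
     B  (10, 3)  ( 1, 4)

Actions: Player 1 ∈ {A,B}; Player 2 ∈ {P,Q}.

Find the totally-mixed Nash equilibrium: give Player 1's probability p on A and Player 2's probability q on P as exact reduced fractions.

P1 indiff ⇒ q·0+(1-q)·5 = q·10+(1-q)·1 ⇒ q(-10) = (1-q)(-4) ⇒ q = 2/7
P2 indiff ⇒ p·9+(1-p)·3 = p·7+(1-p)·4 ⇒ p(2) = (1-p)(1) ⇒ p = 1/3

p=1/3, q=2/7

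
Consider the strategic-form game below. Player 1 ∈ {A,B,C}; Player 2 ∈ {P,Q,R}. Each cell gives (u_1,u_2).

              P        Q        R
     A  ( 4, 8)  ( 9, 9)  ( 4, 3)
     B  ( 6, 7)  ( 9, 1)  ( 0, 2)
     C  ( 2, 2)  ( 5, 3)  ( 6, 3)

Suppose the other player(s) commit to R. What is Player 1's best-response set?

P1 best: {C}

u_1(A vs R) = 4
u_1(B vs R) = 0
u_1(C vs R) = 6
max payoff 6 at {C}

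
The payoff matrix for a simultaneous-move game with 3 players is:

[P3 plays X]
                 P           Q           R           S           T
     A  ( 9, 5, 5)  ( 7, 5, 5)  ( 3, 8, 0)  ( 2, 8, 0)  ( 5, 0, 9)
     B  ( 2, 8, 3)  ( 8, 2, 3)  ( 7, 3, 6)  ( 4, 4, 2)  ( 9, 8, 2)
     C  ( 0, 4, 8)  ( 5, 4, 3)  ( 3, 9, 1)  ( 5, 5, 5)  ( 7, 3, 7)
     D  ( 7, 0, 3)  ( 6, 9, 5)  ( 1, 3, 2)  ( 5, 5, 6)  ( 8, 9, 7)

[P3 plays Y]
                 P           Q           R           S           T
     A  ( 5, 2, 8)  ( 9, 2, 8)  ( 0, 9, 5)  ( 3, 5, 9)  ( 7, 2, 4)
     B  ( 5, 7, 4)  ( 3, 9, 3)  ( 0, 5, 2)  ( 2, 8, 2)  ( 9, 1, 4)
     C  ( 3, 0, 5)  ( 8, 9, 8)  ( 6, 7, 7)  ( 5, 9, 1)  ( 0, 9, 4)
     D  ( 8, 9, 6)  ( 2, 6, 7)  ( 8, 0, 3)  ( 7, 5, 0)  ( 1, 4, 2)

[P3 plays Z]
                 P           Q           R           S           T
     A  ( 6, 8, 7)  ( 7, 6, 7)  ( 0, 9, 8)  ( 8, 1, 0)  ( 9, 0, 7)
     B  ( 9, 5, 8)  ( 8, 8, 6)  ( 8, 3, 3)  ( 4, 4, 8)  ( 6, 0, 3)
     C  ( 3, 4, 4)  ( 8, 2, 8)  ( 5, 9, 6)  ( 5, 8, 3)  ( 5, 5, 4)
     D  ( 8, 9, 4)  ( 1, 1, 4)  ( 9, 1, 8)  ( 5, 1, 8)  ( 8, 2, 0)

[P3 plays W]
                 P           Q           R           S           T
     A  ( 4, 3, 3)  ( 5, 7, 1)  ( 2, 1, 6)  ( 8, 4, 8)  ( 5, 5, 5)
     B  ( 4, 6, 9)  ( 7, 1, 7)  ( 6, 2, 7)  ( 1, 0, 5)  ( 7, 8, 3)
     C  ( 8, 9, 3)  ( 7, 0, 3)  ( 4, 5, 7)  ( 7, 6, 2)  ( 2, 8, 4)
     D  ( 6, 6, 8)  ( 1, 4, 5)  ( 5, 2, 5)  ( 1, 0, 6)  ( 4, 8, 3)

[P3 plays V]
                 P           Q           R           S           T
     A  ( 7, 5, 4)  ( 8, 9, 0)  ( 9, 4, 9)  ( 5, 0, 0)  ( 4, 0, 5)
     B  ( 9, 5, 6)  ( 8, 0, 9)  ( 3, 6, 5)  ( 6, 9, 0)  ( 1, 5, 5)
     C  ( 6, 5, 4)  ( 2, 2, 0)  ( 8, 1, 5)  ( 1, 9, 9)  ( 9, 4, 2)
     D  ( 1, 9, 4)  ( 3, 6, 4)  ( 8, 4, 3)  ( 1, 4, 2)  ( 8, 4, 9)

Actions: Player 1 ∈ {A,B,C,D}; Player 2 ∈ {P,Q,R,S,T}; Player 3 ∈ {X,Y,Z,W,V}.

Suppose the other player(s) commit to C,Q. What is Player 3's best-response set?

u_3(X vs C,Q) = 3
u_3(Y vs C,Q) = 8
u_3(Z vs C,Q) = 8
u_3(W vs C,Q) = 3
u_3(V vs C,Q) = 0
max payoff 8 at {Y,Z}

P3 best: {Y,Z}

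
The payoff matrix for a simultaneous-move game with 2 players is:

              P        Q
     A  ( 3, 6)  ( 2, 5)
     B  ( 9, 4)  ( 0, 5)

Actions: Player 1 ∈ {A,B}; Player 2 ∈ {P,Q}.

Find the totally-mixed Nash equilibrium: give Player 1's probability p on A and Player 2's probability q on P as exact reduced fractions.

P1 mixes 1/2 on A; P2 mixes 1/4 on P

P1 indiff ⇒ q·3+(1-q)·2 = q·9+(1-q)·0 ⇒ q(-6) = (1-q)(-2) ⇒ q = 1/4
P2 indiff ⇒ p·6+(1-p)·4 = p·5+(1-p)·5 ⇒ p(1) = (1-p)(1) ⇒ p = 1/2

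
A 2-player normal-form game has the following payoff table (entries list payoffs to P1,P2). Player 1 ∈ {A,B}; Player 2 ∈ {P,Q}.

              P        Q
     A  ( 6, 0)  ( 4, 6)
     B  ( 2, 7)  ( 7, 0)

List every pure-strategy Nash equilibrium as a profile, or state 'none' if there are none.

(A,P): not NE [P2→Q gives 6>0]
(A,Q): not NE [P1→B gives 7>4]
(B,P): not NE [P1→A gives 6>2]
(B,Q): not NE [P2→P gives 7>0]

PSNE: ∅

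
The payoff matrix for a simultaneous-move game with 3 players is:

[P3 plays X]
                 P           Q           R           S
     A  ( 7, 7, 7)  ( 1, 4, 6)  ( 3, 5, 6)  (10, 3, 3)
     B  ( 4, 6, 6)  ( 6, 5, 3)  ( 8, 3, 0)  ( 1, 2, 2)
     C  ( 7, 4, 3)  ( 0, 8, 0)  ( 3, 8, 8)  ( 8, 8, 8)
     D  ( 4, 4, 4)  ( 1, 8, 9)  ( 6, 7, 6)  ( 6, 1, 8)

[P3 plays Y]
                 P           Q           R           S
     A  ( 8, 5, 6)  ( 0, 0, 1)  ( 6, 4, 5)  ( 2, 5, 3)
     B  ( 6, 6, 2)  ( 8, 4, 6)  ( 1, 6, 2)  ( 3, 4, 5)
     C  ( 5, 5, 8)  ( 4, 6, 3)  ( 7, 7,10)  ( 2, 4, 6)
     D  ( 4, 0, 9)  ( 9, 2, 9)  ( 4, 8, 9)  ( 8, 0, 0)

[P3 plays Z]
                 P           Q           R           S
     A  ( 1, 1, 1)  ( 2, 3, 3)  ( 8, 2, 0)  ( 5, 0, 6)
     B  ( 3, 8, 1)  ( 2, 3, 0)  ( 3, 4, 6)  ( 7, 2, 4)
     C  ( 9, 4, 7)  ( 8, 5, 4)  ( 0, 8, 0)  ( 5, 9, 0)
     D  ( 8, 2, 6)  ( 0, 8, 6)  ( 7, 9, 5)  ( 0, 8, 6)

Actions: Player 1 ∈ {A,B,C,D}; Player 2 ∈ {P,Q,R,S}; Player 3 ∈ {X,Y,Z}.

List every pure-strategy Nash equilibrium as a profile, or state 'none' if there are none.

(A,P,X): NE
(A,P,Y): not NE [P3→X gives 7>6]
(A,P,Z): not NE [P1→C gives 9>1; P2→Q gives 3>1; P3→X gives 7>1]
(A,Q,X): not NE [P1→B gives 6>1; P2→P gives 7>4]
(A,Q,Y): not NE [P1→D gives 9>0; P2→S gives 5>0; P3→X gives 6>1]
(A,Q,Z): not NE [P1→C gives 8>2; P3→X gives 6>3]
(A,R,X): not NE [P1→B gives 8>3; P2→P gives 7>5]
(A,R,Y): not NE [P1→C gives 7>6; P2→S gives 5>4; P3→X gives 6>5]
(A,R,Z): not NE [P2→Q gives 3>2; P3→X gives 6>0]
(A,S,X): not NE [P2→P gives 7>3; P3→Z gives 6>3]
(A,S,Y): not NE [P1→D gives 8>2; P3→Z gives 6>3]
(A,S,Z): not NE [P1→B gives 7>5; P2→Q gives 3>0]
(B,P,X): not NE [P1→C gives 7>4]
(B,P,Y): not NE [P1→A gives 8>6; P3→X gives 6>2]
(B,P,Z): not NE [P1→C gives 9>3; P3→X gives 6>1]
(B,Q,X): not NE [P2→P gives 6>5; P3→Y gives 6>3]
(B,Q,Y): not NE [P1→D gives 9>8; P2→R gives 6>4]
(B,Q,Z): not NE [P1→C gives 8>2; P2→P gives 8>3; P3→Y gives 6>0]
(B,R,X): not NE [P2→P gives 6>3; P3→Z gives 6>0]
(B,R,Y): not NE [P1→C gives 7>1; P3→Z gives 6>2]
(B,R,Z): not NE [P1→A gives 8>3; P2→P gives 8>4]
(B,S,X): not NE [P1→A gives 10>1; P2→P gives 6>2; P3→Y gives 5>2]
(B,S,Y): not NE [P1→D gives 8>3; P2→R gives 6>4]
(B,S,Z): not NE [P2→P gives 8>2; P3→Y gives 5>4]
(C,P,X): not NE [P2→S gives 8>4; P3→Y gives 8>3]
(C,P,Y): not NE [P1→A gives 8>5; P2→R gives 7>5]
(C,P,Z): not NE [P2→S gives 9>4; P3→Y gives 8>7]
(C,Q,X): not NE [P1→B gives 6>0; P3→Z gives 4>0]
(C,Q,Y): not NE [P1→D gives 9>4; P2→R gives 7>6; P3→Z gives 4>3]
(C,Q,Z): not NE [P2→S gives 9>5]
(C,R,X): not NE [P1→B gives 8>3; P3→Y gives 10>8]
(C,R,Y): NE
(C,R,Z): not NE [P1→A gives 8>0; P2→S gives 9>8; P3→Y gives 10>0]
(C,S,X): not NE [P1→A gives 10>8]
(C,S,Y): not NE [P1→D gives 8>2; P2→R gives 7>4; P3→X gives 8>6]
(C,S,Z): not NE [P1→B gives 7>5; P3→X gives 8>0]
(D,P,X): not NE [P1→C gives 7>4; P2→Q gives 8>4; P3→Y gives 9>4]
(D,P,Y): not NE [P1→A gives 8>4; P2→R gives 8>0]
(D,P,Z): not NE [P1→C gives 9>8; P2→R gives 9>2; P3→Y gives 9>6]
(D,Q,X): not NE [P1→B gives 6>1]
(D,Q,Y): not NE [P2→R gives 8>2]
(D,Q,Z): not NE [P1→C gives 8>0; P2→R gives 9>8; P3→Y gives 9>6]
(D,R,X): not NE [P1→B gives 8>6; P2→Q gives 8>7; P3→Y gives 9>6]
(D,R,Y): not NE [P1→C gives 7>4]
(D,R,Z): not NE [P1→A gives 8>7; P3→Y gives 9>5]
(D,S,X): not NE [P1→A gives 10>6; P2→Q gives 8>1]
(D,S,Y): not NE [P2→R gives 8>0; P3→X gives 8>0]
(D,S,Z): not NE [P1→B gives 7>0; P2→R gives 9>8; P3→X gives 8>6]

Nash profiles: (A,P,X), (C,R,Y)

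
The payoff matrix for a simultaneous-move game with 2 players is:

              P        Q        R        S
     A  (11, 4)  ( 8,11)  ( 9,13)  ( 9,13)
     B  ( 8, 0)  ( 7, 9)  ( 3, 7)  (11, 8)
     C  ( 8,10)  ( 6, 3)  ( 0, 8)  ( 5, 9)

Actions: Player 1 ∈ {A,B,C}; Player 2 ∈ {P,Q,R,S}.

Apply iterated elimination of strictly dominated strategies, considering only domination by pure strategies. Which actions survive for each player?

P1 drop C (A beats it: P:11>8 Q:8>6 R:9>0 S:9>5)
P2 drop P (Q beats it: A:11>4 B:9>0)
P1→{A,B} P2→{Q,R,S}

Remaining: P1:{A,B} P2:{Q,R,S}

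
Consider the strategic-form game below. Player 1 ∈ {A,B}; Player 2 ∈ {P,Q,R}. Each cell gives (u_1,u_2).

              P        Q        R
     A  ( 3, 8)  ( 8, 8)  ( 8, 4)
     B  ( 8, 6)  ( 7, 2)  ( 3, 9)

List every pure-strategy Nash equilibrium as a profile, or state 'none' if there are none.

(A,P): not NE [P1→B gives 8>3]
(A,Q): NE
(A,R): not NE [P2→Q gives 8>4]
(B,P): not NE [P2→R gives 9>6]
(B,Q): not NE [P1→A gives 8>7; P2→R gives 9>2]
(B,R): not NE [P1→A gives 8>3]

NE set: (A,Q)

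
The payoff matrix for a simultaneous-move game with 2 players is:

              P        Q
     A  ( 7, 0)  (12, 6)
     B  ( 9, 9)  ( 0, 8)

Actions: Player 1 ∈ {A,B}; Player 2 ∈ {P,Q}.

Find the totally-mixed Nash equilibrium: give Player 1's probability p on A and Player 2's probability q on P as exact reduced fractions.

P1 indiff ⇒ q·7+(1-q)·12 = q·9+(1-q)·0 ⇒ q(-2) = (1-q)(-12) ⇒ q = 6/7
P2 indiff ⇒ p·0+(1-p)·9 = p·6+(1-p)·8 ⇒ p(-6) = (1-p)(-1) ⇒ p = 1/7

(p,q) = (1/7, 6/7)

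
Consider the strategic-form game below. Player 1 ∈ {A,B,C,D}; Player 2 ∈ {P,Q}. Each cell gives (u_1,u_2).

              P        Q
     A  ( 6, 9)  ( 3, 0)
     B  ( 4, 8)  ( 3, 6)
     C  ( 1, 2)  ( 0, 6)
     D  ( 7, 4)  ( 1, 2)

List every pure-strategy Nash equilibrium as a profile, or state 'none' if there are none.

(A,P): not NE [P1→D gives 7>6]
(A,Q): not NE [P2→P gives 9>0]
(B,P): not NE [P1→D gives 7>4]
(B,Q): not NE [P2→P gives 8>6]
(C,P): not NE [P1→D gives 7>1; P2→Q gives 6>2]
(C,Q): not NE [P1→B gives 3>0]
(D,P): NE
(D,Q): not NE [P1→B gives 3>1; P2→P gives 4>2]

NE set: (D,P)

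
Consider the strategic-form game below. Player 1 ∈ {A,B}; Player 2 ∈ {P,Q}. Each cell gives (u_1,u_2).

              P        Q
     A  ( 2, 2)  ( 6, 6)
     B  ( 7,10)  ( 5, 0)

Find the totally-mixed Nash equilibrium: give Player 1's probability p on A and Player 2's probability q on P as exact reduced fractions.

p=5/7, q=1/6

P1 indiff ⇒ q·2+(1-q)·6 = q·7+(1-q)·5 ⇒ q(-5) = (1-q)(-1) ⇒ q = 1/6
P2 indiff ⇒ p·2+(1-p)·10 = p·6+(1-p)·0 ⇒ p(-4) = (1-p)(-10) ⇒ p = 5/7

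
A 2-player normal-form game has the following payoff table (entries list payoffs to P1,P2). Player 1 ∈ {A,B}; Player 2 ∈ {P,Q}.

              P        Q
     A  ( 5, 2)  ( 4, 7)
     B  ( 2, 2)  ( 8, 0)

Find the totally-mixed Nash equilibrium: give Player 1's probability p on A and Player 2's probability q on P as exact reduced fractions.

p=2/7, q=4/7

P1 indiff ⇒ q·5+(1-q)·4 = q·2+(1-q)·8 ⇒ q(3) = (1-q)(4) ⇒ q = 4/7
P2 indiff ⇒ p·2+(1-p)·2 = p·7+(1-p)·0 ⇒ p(-5) = (1-p)(-2) ⇒ p = 2/7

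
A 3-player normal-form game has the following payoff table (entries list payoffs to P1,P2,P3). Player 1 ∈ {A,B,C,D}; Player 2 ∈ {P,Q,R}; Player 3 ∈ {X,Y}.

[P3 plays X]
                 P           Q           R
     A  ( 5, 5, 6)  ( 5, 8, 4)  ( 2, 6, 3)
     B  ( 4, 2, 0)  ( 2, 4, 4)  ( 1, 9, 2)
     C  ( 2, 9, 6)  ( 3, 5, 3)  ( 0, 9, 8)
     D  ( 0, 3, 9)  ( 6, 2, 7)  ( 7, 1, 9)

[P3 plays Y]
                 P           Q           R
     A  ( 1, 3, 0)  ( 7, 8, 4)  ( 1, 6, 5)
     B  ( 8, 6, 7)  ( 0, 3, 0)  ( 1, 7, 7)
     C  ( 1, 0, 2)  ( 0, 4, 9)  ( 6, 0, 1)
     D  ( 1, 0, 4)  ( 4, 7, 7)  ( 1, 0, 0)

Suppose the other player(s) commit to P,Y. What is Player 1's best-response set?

u_1(A vs P,Y) = 1
u_1(B vs P,Y) = 8
u_1(C vs P,Y) = 1
u_1(D vs P,Y) = 1
max payoff 8 at {B}

P1 best: {B}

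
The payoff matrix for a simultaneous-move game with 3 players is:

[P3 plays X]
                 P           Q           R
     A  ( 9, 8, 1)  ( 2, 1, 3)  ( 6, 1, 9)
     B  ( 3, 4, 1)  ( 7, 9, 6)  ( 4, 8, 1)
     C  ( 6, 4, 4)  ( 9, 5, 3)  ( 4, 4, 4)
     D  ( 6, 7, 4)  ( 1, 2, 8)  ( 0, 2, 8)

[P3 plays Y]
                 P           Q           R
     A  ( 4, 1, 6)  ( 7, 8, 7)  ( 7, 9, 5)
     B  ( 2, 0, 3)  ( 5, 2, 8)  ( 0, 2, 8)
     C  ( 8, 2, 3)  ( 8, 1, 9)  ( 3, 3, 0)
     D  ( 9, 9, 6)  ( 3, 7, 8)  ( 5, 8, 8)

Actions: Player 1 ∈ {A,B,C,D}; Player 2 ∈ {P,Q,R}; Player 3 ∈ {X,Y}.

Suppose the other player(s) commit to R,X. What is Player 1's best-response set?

u_1(A vs R,X) = 6
u_1(B vs R,X) = 4
u_1(C vs R,X) = 4
u_1(D vs R,X) = 0
max payoff 6 at {A}

P1 best: {A}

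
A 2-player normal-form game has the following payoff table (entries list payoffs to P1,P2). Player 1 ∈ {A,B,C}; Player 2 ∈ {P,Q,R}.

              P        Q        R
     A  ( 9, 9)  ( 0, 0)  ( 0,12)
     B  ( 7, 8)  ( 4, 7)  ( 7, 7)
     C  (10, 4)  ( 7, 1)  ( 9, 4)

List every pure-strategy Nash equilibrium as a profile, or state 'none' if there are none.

PSNE = {(C,P), (C,R)}

(A,P): not NE [P1→C gives 10>9; P2→R gives 12>9]
(A,Q): not NE [P1→C gives 7>0; P2→R gives 12>0]
(A,R): not NE [P1→C gives 9>0]
(B,P): not NE [P1→C gives 10>7]
(B,Q): not NE [P1→C gives 7>4; P2→P gives 8>7]
(B,R): not NE [P1→C gives 9>7; P2→P gives 8>7]
(C,P): NE
(C,Q): not NE [P2→R gives 4>1]
(C,R): NE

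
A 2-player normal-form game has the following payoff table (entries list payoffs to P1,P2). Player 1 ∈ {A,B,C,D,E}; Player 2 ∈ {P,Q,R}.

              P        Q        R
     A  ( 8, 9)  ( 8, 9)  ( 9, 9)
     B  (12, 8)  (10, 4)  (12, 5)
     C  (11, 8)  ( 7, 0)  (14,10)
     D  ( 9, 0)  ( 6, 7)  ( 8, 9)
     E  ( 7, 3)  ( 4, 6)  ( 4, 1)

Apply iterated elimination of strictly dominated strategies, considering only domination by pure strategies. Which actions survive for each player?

Remaining: P1:{B,C} P2:{P,R}

P1 drop A (B beats it: P:12>8 Q:10>8 R:12>9)
P1 drop D (B beats it: P:12>9 Q:10>6 R:12>8)
P1 drop E (B beats it: P:12>7 Q:10>4 R:12>4)
P2 drop Q (P beats it: B:8>4 C:8>0)
P1→{B,C} P2→{P,R}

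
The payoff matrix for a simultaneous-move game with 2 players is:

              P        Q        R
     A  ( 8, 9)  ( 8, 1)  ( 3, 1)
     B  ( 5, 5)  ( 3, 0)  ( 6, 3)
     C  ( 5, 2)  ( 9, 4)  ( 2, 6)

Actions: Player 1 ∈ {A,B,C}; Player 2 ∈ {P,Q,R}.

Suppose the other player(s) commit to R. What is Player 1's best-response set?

u_1(A vs R) = 3
u_1(B vs R) = 6
u_1(C vs R) = 2
max payoff 6 at {B}

argmax u_1 = {B}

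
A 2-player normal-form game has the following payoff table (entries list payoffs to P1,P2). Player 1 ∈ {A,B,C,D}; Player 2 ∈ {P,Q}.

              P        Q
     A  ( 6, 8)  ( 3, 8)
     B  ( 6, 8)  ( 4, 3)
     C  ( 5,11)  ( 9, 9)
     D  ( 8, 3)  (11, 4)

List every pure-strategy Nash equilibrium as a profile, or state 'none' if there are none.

(A,P): not NE [P1→D gives 8>6]
(A,Q): not NE [P1→D gives 11>3]
(B,P): not NE [P1→D gives 8>6]
(B,Q): not NE [P1→D gives 11>4; P2→P gives 8>3]
(C,P): not NE [P1→D gives 8>5]
(C,Q): not NE [P1→D gives 11>9; P2→P gives 11>9]
(D,P): not NE [P2→Q gives 4>3]
(D,Q): NE

NE set: (D,Q)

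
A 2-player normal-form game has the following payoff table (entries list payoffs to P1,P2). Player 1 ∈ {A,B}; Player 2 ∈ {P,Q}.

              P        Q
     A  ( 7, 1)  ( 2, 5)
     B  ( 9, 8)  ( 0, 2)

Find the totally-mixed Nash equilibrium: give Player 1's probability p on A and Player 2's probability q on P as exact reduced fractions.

P1 mixes 3/5 on A; P2 mixes 1/2 on P

P1 indiff ⇒ q·7+(1-q)·2 = q·9+(1-q)·0 ⇒ q(-2) = (1-q)(-2) ⇒ q = 1/2
P2 indiff ⇒ p·1+(1-p)·8 = p·5+(1-p)·2 ⇒ p(-4) = (1-p)(-6) ⇒ p = 3/5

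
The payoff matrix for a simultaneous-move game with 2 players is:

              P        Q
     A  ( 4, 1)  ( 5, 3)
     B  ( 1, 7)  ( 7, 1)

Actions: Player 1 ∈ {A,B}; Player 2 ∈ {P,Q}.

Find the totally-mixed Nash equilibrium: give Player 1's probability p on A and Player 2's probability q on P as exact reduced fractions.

P1 mixes 3/4 on A; P2 mixes 2/5 on P

P1 indiff ⇒ q·4+(1-q)·5 = q·1+(1-q)·7 ⇒ q(3) = (1-q)(2) ⇒ q = 2/5
P2 indiff ⇒ p·1+(1-p)·7 = p·3+(1-p)·1 ⇒ p(-2) = (1-p)(-6) ⇒ p = 3/4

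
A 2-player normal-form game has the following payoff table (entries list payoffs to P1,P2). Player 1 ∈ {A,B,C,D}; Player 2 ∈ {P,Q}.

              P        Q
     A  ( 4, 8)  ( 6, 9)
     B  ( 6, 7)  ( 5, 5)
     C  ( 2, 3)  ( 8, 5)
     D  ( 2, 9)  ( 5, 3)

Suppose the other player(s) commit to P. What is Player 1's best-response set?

BR_1 = {B}

u_1(A vs P) = 4
u_1(B vs P) = 6
u_1(C vs P) = 2
u_1(D vs P) = 2
max payoff 6 at {B}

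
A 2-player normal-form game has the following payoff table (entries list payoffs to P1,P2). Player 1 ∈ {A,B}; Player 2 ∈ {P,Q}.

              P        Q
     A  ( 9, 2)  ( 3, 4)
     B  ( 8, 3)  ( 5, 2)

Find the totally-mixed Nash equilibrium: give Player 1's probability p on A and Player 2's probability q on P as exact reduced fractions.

P1 indiff ⇒ q·9+(1-q)·3 = q·8+(1-q)·5 ⇒ q(1) = (1-q)(2) ⇒ q = 2/3
P2 indiff ⇒ p·2+(1-p)·3 = p·4+(1-p)·2 ⇒ p(-2) = (1-p)(-1) ⇒ p = 1/3

p=1/3, q=2/3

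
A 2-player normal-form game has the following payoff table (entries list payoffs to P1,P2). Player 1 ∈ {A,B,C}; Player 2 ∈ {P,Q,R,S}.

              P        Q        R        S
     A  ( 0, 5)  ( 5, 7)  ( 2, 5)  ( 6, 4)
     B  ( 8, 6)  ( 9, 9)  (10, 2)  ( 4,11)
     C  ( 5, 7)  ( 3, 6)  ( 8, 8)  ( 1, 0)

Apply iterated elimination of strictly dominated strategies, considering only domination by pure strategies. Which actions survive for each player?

P1 drop C (B beats it: P:8>5 Q:9>3 R:10>8 S:4>1)
P2 drop P (Q beats it: A:7>5 B:9>6)
P2 drop R (Q beats it: A:7>5 B:9>2)
P1→{A,B} P2→{Q,S}

Remaining: P1:{A,B} P2:{Q,S}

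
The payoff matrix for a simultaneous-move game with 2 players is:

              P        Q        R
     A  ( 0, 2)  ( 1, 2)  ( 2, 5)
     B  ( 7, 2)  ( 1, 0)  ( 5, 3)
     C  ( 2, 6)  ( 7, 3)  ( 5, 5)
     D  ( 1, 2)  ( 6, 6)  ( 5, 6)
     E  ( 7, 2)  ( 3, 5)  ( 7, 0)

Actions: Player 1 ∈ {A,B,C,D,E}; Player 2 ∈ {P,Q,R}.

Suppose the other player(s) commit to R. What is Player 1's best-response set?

u_1(A vs R) = 2
u_1(B vs R) = 5
u_1(C vs R) = 5
u_1(D vs R) = 5
u_1(E vs R) = 7
max payoff 7 at {E}

BR_1 = {E}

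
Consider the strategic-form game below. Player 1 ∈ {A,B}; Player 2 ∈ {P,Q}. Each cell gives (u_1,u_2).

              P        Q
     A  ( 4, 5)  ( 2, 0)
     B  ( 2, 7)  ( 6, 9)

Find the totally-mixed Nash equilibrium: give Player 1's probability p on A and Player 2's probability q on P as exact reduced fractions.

P1 indiff ⇒ q·4+(1-q)·2 = q·2+(1-q)·6 ⇒ q(2) = (1-q)(4) ⇒ q = 2/3
P2 indiff ⇒ p·5+(1-p)·7 = p·0+(1-p)·9 ⇒ p(5) = (1-p)(2) ⇒ p = 2/7

p=2/7, q=2/3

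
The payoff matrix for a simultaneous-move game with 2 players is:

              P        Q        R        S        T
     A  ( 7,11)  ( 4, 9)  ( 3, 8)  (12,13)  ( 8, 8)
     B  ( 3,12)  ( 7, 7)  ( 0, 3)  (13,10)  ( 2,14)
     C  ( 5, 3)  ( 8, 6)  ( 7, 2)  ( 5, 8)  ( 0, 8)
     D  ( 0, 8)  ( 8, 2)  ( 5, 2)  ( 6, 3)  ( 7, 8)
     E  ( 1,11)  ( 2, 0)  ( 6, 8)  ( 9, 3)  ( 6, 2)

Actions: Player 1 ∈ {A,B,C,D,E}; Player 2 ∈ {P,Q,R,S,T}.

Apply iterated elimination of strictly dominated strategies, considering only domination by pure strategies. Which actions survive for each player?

Remaining: P1:{A,B} P2:{P,S,T}

P2 drop Q (S beats it: A:13>9 B:10>7 C:8>6 D:3>2 E:3>0)
P2 drop R (P beats it: A:11>8 B:12>3 C:3>2 D:8>2 E:11>8)
P1 drop C (A beats it: P:7>5 S:12>5 T:8>0)
P1 drop D (A beats it: P:7>0 S:12>6 T:8>7)
P1 drop E (A beats it: P:7>1 S:12>9 T:8>6)
P1→{A,B} P2→{P,S,T}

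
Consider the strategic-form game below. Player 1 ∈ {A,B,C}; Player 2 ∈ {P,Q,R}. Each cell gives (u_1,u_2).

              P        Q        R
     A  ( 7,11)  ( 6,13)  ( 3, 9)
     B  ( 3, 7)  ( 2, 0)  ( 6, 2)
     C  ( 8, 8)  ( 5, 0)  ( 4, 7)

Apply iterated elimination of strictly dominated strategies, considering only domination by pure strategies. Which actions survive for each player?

P2 drop R (P beats it: A:11>9 B:7>2 C:8>7)
P1 drop B (A beats it: P:7>3 Q:6>2)
P1→{A,C} P2→{P,Q}

IESDS → P1:{A,C} P2:{P,Q}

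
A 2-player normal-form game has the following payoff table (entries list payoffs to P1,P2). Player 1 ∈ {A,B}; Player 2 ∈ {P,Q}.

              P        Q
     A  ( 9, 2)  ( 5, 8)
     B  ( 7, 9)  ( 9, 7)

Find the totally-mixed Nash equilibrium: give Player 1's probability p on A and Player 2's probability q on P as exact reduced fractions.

P1 indiff ⇒ q·9+(1-q)·5 = q·7+(1-q)·9 ⇒ q(2) = (1-q)(4) ⇒ q = 2/3
P2 indiff ⇒ p·2+(1-p)·9 = p·8+(1-p)·7 ⇒ p(-6) = (1-p)(-2) ⇒ p = 1/4

(p,q) = (1/4, 2/3)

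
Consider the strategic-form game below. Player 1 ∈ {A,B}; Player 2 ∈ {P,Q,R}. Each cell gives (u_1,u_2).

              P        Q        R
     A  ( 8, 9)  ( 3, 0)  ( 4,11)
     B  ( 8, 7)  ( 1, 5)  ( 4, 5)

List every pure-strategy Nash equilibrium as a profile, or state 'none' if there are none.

(A,P): not NE [P2→R gives 11>9]
(A,Q): not NE [P2→R gives 11>0]
(A,R): NE
(B,P): NE
(B,Q): not NE [P1→A gives 3>1; P2→P gives 7>5]
(B,R): not NE [P2→P gives 7>5]

PSNE = {(A,R), (B,P)}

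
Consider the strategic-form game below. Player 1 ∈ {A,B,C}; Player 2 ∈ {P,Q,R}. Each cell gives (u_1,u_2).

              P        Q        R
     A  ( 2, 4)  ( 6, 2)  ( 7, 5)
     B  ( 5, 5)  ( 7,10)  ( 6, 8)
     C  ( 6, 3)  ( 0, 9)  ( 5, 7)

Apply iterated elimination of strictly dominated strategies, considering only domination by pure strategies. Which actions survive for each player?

P2 drop P (R beats it: A:5>4 B:8>5 C:7>3)
P1 drop C (A beats it: Q:6>0 R:7>5)
P1→{A,B} P2→{Q,R}

Remaining: P1:{A,B} P2:{Q,R}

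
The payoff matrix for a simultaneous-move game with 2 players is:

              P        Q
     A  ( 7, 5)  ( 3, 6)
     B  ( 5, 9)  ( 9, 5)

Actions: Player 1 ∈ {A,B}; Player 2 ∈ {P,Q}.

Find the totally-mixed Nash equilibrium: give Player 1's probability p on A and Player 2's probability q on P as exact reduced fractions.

(p,q) = (4/5, 3/4)

P1 indiff ⇒ q·7+(1-q)·3 = q·5+(1-q)·9 ⇒ q(2) = (1-q)(6) ⇒ q = 3/4
P2 indiff ⇒ p·5+(1-p)·9 = p·6+(1-p)·5 ⇒ p(-1) = (1-p)(-4) ⇒ p = 4/5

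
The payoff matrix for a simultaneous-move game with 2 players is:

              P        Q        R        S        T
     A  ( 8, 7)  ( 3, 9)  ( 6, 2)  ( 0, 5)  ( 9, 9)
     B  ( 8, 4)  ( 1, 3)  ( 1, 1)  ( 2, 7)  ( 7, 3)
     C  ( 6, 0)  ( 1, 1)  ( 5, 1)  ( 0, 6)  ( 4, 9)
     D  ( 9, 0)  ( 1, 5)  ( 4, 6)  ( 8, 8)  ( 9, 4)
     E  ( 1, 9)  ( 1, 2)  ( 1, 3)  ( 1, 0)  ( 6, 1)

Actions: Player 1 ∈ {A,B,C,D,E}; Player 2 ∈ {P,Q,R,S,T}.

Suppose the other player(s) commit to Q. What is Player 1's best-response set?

BR_1 = {A}

u_1(A vs Q) = 3
u_1(B vs Q) = 1
u_1(C vs Q) = 1
u_1(D vs Q) = 1
u_1(E vs Q) = 1
max payoff 3 at {A}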